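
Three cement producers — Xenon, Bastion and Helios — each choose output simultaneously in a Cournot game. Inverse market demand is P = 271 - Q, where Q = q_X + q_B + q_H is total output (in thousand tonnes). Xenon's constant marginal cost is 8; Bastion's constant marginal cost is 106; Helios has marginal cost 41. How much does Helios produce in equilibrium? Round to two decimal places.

Xenon's profit: π_X = (271 - Q)q_X - (8q_X). Setting ∂π_X/∂q_X = 0: 263 - 2q_X - (q_B + q_H) = 0.
Bastion's profit: π_B = (271 - Q)q_B - (106q_B). Setting ∂π_B/∂q_B = 0: 165 - 2q_B - (q_X + q_H) = 0.
Helios's profit: π_H = (271 - Q)q_H - (41q_H). Setting ∂π_H/∂q_H = 0: 230 - 2q_H - (q_X + q_B) = 0.
Adding the 3 first-order conditions: 658 − 4Q = 0, so Q = 329/2.
Back-substituting: q_X = (263 − 329/2) = 197/2, q_B = (165 − 329/2) = 1/2, q_H = (230 − 329/2) = 131/2.

65.50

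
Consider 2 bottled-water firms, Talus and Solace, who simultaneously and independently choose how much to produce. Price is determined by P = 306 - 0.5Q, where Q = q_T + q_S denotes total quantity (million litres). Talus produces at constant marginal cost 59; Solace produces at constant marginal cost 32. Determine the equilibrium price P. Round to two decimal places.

Talus's profit: π_T = (306 - 0.5Q)q_T - (59q_T). Setting ∂π_T/∂q_T = 0: 247 - q_T - (1/2)(q_S) = 0.
Solace's first-order condition: 274 - q_S - (1/2)(q_T) = 0.
Rearranging gives the reaction functions q_T = (247 - (1/2)q_S) and q_S = (274 - (1/2)q_T).
Substituting one into the other gives q_T = 440/3 and q_S = 602/3.
Total output Q = 1042/3, so price P = 306 - (1/2)·(1042/3) = 397/3.

132.33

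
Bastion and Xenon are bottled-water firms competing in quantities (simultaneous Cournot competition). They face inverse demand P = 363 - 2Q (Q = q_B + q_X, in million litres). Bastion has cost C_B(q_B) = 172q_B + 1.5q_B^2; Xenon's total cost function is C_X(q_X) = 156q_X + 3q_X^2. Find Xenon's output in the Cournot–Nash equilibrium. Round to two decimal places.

Bastion's profit: π_B = (363 - 2Q)q_B - (172q_B + (3/2)q_B²). Setting ∂π_B/∂q_B = 0: 191 - 7q_B - 2(q_X) = 0.
Xenon's first-order condition: 207 - 10q_X - 2(q_B) = 0.
So q_B = (191 - 2q_X)/7 and q_X = (207 - 2q_B)/10.
Substituting one into the other gives q_B = 68/3 and q_X = 97/6.

16.17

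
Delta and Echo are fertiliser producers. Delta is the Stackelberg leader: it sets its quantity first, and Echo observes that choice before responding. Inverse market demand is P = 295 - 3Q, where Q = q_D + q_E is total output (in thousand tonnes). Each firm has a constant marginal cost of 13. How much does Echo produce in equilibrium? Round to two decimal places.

23.50

The follower Echo best-responds to any q_D: π_E = (295 - 3Q)q_E - 13q_E.
Follower FOC: 282 - 3q_D - 6q_E = 0, so q_E(q_D) = (282 - 3q_D)/6.
The leader anticipates this reaction. Substituting into P = 295 - 3Q gives P = 154 - (3/2)q_D, so π_D = (154 - (3/2)q_D)q_D - 13q_D.
Maximising: ∂π_D/∂q_D = 141 - 3q_D = 0, giving q_D = 47.
Then q_E = (282 - 3·47)/6 = 47/2.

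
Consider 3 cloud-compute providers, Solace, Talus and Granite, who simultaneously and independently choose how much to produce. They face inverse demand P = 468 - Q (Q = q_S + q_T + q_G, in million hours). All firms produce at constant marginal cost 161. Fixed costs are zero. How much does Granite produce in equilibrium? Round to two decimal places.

76.75

A representative firm's profit is π_i = q_i(468 - Q) - 161q_i.
Setting ∂π_i/∂q_i = 0 with rivals' quantities fixed: 307 - 2q_i - Σ_{j≠i} q_j = 0.
With identical firms every q_j equals q_i, so Σ_{j≠i} q_j = 2q_i and 307 = 4q_i, giving q_i = 307/4.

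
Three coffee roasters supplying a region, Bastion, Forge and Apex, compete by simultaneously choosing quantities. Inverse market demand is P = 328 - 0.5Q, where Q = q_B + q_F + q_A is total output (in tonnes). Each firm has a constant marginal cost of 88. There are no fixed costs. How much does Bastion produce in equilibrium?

120

Each firm earns π_i = (328 - 0.5Q)q_i - 88q_i.
First-order condition (treating rivals' output as given): 240 - q_i - (1/2)·Σ_{j≠i} q_j = 0.
With identical firms every q_j equals q_i, so Σ_{j≠i} q_j = 2q_i and 240 = 2q_i, giving q_i = 120.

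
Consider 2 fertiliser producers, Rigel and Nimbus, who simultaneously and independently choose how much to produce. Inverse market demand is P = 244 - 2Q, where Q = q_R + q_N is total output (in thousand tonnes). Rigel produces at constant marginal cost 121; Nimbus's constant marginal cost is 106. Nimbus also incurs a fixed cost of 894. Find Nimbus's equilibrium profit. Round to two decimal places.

Rigel's profit: π_R = (244 - 2Q)q_R - (121q_R). Setting ∂π_R/∂q_R = 0: 123 - 4q_R - 2(q_N) = 0.
Nimbus's first-order condition: 138 - 4q_N - 2(q_R) = 0.
So q_R = (123 - 2q_N)/4 and q_N = (138 - 2q_R)/4.
Solving the pair: q_R = 18, q_N = 51/2.
Price P = 244 - 2·(87/2) = 157.
Nimbus's profit: (157 - 106)·(51/2) - 894 = 813/2.

406.50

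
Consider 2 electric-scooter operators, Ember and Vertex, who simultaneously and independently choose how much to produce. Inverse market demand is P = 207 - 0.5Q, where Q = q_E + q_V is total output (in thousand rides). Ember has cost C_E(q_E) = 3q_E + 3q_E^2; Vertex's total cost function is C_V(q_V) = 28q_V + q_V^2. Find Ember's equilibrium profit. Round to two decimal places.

Ember's profit: π_E = (207 - 0.5Q)q_E - (3q_E + 3q_E²). Setting ∂π_E/∂q_E = 0: 204 - 7q_E - (1/2)(q_V) = 0.
Vertex's profit: π_V = (207 - 0.5Q)q_V - (28q_V + q_V²). Setting ∂π_V/∂q_V = 0: 179 - 3q_V - (1/2)(q_E) = 0.
Best responses: q_E = (204 - (1/2)q_V)/7, q_V = (179 - (1/2)q_E)/3.
Solving the pair: q_E = 25.1807, q_V = 55.4699.
Price P = 207 - (1/2)·80.6506 = 166.6747.
Ember's profit: 166.6747·25.1807 - 3·25.1807 - 3·25.1807² = 2219.2408.

2219.24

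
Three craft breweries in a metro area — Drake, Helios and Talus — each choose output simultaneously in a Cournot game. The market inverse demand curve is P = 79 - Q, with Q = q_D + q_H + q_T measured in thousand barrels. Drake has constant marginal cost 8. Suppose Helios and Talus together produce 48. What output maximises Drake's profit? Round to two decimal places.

With rivals' combined output fixed at 48, Drake's profit is π_D = (79 - 48 - q_D)q_D - (8q_D) = (31 - q_D)q_D - (8q_D).
∂π_D/∂q_D = 23 - 2q_D = 0, so q_D = 23/2.

11.50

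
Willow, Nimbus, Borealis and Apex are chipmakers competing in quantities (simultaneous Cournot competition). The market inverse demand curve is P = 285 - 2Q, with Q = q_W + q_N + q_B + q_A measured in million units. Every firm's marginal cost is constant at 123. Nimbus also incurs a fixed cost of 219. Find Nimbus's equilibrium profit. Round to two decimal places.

Each firm earns π_i = (285 - 2Q)q_i - 123q_i.
Setting ∂π_i/∂q_i = 0 with rivals' quantities fixed: 162 - 4q_i - 2·Σ_{j≠i} q_j = 0.
By symmetry each firm produces the same amount; substituting Σ_{j≠i} q_j = 3q_i yields q_i = 162/10 = 81/5.
Price P = 285 - 2·(324/5) = 777/5.
Nimbus's profit: (777/5 - 123)·(81/5) - 219 = 305.8800.

305.88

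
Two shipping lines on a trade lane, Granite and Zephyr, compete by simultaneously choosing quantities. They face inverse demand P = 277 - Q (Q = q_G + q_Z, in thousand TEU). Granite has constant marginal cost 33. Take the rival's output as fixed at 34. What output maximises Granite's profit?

With the rival's output fixed at 34, Granite's profit is π_G = (277 - 34 - q_G)q_G - (33q_G) = (243 - q_G)q_G - (33q_G).
∂π_G/∂q_G = 210 - 2q_G = 0, so q_G = 105.

105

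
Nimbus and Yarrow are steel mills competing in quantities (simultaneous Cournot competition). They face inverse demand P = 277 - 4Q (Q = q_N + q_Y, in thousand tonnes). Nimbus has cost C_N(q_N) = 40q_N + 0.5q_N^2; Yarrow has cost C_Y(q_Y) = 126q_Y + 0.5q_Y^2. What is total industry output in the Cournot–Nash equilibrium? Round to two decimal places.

Nimbus's profit: π_N = (277 - 4Q)q_N - (40q_N + (1/2)q_N²). Setting ∂π_N/∂q_N = 0: 237 - 9q_N - 4(q_Y) = 0.
Yarrow's profit: π_Y = (277 - 4Q)q_Y - (126q_Y + (1/2)q_Y²). Setting ∂π_Y/∂q_Y = 0: 151 - 9q_Y - 4(q_N) = 0.
Best responses: q_N = (237 - 4q_Y)/9, q_Y = (151 - 4q_N)/9.
Solving the pair: q_N = 1529/65, q_Y = 411/65.
Total output Q = 1529/65 + 411/65 = 388/13.

29.85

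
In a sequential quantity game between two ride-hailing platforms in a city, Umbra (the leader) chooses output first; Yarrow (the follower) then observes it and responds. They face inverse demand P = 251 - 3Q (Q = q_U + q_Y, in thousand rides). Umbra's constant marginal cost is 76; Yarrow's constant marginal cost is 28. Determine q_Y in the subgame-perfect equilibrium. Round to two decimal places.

The follower Yarrow best-responds to any q_U: π_Y = (251 - 3Q)q_Y - 28q_Y.
Setting the follower's marginal profit to zero, 223 - 3q_U - 6q_Y = 0, i.e. q_Y = (223 - 3q_U)/6.
The leader anticipates this reaction. Substituting into P = 251 - 3Q gives P = 279/2 - (3/2)q_U, so π_U = (279/2 - (3/2)q_U)q_U - 76q_U.
The leader's first-order condition 127/2 - 3q_U = 0 yields q_U = 127/6.
Then q_Y = (223 - 3·(127/6))/6 = 319/12.

26.58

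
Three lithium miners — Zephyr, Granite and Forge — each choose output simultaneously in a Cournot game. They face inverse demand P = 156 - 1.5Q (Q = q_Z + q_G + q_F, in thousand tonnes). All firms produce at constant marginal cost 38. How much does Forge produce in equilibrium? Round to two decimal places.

19.67

A representative firm's profit is π_i = q_i(156 - 1.5Q) - 38q_i.
First-order condition (treating rivals' output as given): 118 - 3q_i - (3/2)·Σ_{j≠i} q_j = 0.
With identical firms every q_j equals q_i, so Σ_{j≠i} q_j = 2q_i and 118 = 6q_i, giving q_i = 59/3.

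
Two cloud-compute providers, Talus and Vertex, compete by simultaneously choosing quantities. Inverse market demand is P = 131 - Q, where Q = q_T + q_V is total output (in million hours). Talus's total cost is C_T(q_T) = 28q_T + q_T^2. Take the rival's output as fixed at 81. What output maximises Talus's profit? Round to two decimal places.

With the rival's output fixed at 81, Talus's profit is π_T = (131 - 81 - q_T)q_T - (28q_T + q_T²) = (50 - q_T)q_T - (28q_T + q_T²).
∂π_T/∂q_T = 22 - 4q_T = 0, so q_T = 11/2.

5.50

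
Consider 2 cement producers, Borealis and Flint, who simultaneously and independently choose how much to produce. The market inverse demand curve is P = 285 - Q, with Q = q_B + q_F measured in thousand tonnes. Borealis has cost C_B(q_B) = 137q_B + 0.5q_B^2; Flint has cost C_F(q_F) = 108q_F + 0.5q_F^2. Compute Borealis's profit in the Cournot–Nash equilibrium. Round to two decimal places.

Borealis's profit: π_B = (285 - Q)q_B - (137q_B + (1/2)q_B²). Setting ∂π_B/∂q_B = 0: 148 - 3q_B - (q_F) = 0.
Flint's first-order condition: 177 - 3q_F - (q_B) = 0.
Rearranging gives the reaction functions q_B = (148 - q_F)/3 and q_F = (177 - q_B)/3.
Solving the pair: q_B = 267/8, q_F = 383/8.
Price P = 285 - 325/4 = 815/4.
Borealis's profit: (815/4)·(267/8) - 137·(267/8) - (1/2)(267/8)² = 1670.8359.

1670.84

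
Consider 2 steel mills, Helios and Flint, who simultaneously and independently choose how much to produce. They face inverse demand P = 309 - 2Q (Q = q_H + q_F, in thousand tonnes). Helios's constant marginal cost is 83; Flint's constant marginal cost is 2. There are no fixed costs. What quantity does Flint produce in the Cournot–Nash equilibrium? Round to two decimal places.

64.67

Helios's profit: π_H = (309 - 2Q)q_H - (83q_H). Setting ∂π_H/∂q_H = 0: 226 - 4q_H - 2(q_F) = 0.
Flint's first-order condition: 307 - 4q_F - 2(q_H) = 0.
Best responses: q_H = (226 - 2q_F)/4, q_F = (307 - 2q_H)/4.
Substituting one into the other gives q_H = 145/6 and q_F = 194/3.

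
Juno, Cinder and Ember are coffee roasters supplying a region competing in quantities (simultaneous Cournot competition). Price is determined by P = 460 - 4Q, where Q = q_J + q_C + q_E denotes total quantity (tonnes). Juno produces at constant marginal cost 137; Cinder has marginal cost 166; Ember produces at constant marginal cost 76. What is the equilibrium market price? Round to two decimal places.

209.75

Juno's profit: π_J = (460 - 4Q)q_J - (137q_J). Setting ∂π_J/∂q_J = 0: 323 - 8q_J - 4(q_C + q_E) = 0.
Cinder's profit: π_C = (460 - 4Q)q_C - (166q_C). Setting ∂π_C/∂q_C = 0: 294 - 8q_C - 4(q_J + q_E) = 0.
Ember's first-order condition: 384 - 8q_E - 4(q_J + q_C) = 0.
Summing all 3 equations gives 1001 − 16Q = 0, hence Q = 1001/16.
Back-substituting: q_J = (323 − 1001/4)/4 = 291/16, q_C = (294 − 1001/4)/4 = 175/16, q_E = (384 − 1001/4)/4 = 535/16.
Total output Q = 1001/16, so price P = 460 - 4·(1001/16) = 839/4.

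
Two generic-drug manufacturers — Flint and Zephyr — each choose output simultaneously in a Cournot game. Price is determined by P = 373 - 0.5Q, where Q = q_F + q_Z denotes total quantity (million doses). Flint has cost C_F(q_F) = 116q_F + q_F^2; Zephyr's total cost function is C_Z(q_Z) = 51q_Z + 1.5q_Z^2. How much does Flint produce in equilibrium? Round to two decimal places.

73.79

Flint's profit: π_F = (373 - 0.5Q)q_F - (116q_F + q_F²). Setting ∂π_F/∂q_F = 0: 257 - 3q_F - (1/2)(q_Z) = 0.
Zephyr's profit: π_Z = (373 - 0.5Q)q_Z - (51q_Z + (3/2)q_Z²). Setting ∂π_Z/∂q_Z = 0: 322 - 4q_Z - (1/2)(q_F) = 0.
Best responses: q_F = (257 - (1/2)q_Z)/3, q_Z = (322 - (1/2)q_F)/4.
Substituting one into the other gives q_F = 73.7872 and q_Z = 71.2766.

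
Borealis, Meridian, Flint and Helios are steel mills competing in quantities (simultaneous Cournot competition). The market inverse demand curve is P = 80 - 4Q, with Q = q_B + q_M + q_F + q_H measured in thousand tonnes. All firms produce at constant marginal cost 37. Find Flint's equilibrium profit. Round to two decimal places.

A representative firm's profit is π_i = q_i(80 - 4Q) - 37q_i.
First-order condition (treating rivals' output as given): 43 - 8q_i - 4·Σ_{j≠i} q_j = 0.
With identical firms every q_j equals q_i, so Σ_{j≠i} q_j = 3q_i and 43 = 20q_i, giving q_i = 43/20.
Price P = 80 - 4·(43/5) = 228/5.
Flint's profit: (228/5 - 37)·(43/20) = 1849/100.

18.49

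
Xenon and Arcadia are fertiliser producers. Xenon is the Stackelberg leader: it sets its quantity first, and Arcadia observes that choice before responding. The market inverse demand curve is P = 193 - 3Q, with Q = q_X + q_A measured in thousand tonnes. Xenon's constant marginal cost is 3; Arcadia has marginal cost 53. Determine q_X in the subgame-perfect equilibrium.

The follower Arcadia best-responds to any q_X: π_A = (193 - 3Q)q_A - 53q_A.
Setting the follower's marginal profit to zero, 140 - 3q_X - 6q_A = 0, i.e. q_A = (140 - 3q_X)/6.
Xenon substitutes q_A(q_X) into its own profit: π_X = q_X(193 - 3q_X - (140 - 3q_X)/2) - 3q_X = (123 - (3/2)q_X)q_X - 3q_X.
Leader FOC: 120 - 3q_X = 0, so q_X = 40.
Then q_A = (140 - 3·40)/6 = 10/3.

40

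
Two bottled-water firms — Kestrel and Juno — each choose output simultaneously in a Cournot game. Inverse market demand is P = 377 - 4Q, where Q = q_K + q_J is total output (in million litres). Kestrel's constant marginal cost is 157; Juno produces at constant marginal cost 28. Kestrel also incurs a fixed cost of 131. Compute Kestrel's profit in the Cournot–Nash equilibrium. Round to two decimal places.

Kestrel's profit: π_K = (377 - 4Q)q_K - (157q_K). Setting ∂π_K/∂q_K = 0: 220 - 8q_K - 4(q_J) = 0.
Juno's first-order condition: 349 - 8q_J - 4(q_K) = 0.
So q_K = (220 - 4q_J)/8 and q_J = (349 - 4q_K)/8.
Solving the pair: q_K = 91/12, q_J = 239/6.
Price P = 377 - 4·(569/12) = 562/3.
Kestrel's profit: (562/3 - 157)·(91/12) - 131 = 99.0278.

99.03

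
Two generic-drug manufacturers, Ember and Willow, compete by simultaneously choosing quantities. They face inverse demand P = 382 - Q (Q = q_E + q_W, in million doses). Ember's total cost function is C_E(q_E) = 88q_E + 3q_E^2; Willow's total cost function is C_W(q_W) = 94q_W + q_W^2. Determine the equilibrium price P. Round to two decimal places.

288.52

Ember's profit: π_E = (382 - Q)q_E - (88q_E + 3q_E²). Setting ∂π_E/∂q_E = 0: 294 - 8q_E - (q_W) = 0.
Willow's first-order condition: 288 - 4q_W - (q_E) = 0.
Rearranging gives the reaction functions q_E = (294 - q_W)/8 and q_W = (288 - q_E)/4.
Solving the pair: q_E = 888/31, q_W = 64.8387.
Total output Q = 93.4839, so price P = 382 - 93.4839 = 288.5161.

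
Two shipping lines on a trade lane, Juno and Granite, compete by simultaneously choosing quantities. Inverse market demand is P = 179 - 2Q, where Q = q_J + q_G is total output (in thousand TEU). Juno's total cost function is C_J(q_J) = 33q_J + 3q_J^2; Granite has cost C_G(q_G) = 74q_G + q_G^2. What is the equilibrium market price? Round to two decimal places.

128.14

Juno's profit: π_J = (179 - 2Q)q_J - (33q_J + 3q_J²). Setting ∂π_J/∂q_J = 0: 146 - 10q_J - 2(q_G) = 0.
Granite's first-order condition: 105 - 6q_G - 2(q_J) = 0.
Rearranging gives the reaction functions q_J = (146 - 2q_G)/10 and q_G = (105 - 2q_J)/6.
Solving the pair: q_J = 333/28, q_G = 379/28.
Total output Q = 178/7, so price P = 179 - 2·(178/7) = 897/7.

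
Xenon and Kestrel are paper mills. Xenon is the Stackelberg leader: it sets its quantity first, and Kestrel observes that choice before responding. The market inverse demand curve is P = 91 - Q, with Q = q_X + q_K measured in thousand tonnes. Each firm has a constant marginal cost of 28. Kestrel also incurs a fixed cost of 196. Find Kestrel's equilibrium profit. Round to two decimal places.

Solve by backward induction. Given q_X, the follower Kestrel maximises π_K = (91 - q_X - q_K)q_K - 28q_K.
Setting the follower's marginal profit to zero, 63 - q_X - 2q_K = 0, i.e. q_K = (63 - q_X)/2.
Xenon substitutes q_K(q_X) into its own profit: π_X = q_X(91 - q_X - (63 - q_X)/2) - 28q_X = (119/2 - (1/2)q_X)q_X - 28q_X.
Leader FOC: 63/2 - q_X = 0, so q_X = 63/2.
Then q_K = (63 - 63/2)/2 = 63/4.
Price P = 91 - 189/4 = 175/4.
Kestrel's profit: (175/4 - 28)·(63/4) - 196 = 833/16.

52.06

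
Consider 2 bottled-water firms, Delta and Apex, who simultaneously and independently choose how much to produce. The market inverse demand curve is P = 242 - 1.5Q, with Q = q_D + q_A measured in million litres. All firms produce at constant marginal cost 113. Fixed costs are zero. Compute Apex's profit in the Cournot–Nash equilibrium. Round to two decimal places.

1232.67

A representative firm's profit is π_i = q_i(242 - 1.5Q) - 113q_i.
Setting ∂π_i/∂q_i = 0 with rivals' quantities fixed: 129 - 3q_i - (3/2)q_j = 0.
With identical firms every q_j equals q_i, so q_j = q_i and 129 = (9/2)q_i, giving q_i = 86/3.
Price P = 242 - (3/2)·(172/3) = 156.
Apex's profit: (156 - 113)·(86/3) = 1232.6667.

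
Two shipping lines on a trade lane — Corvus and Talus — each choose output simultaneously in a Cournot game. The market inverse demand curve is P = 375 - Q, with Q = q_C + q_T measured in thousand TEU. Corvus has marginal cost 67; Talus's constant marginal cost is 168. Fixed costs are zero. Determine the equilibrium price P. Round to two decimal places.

203.33

Corvus's profit: π_C = (375 - Q)q_C - (67q_C). Setting ∂π_C/∂q_C = 0: 308 - 2q_C - (q_T) = 0.
Talus's profit: π_T = (375 - Q)q_T - (168q_T). Setting ∂π_T/∂q_T = 0: 207 - 2q_T - (q_C) = 0.
Best responses: q_C = (308 - q_T)/2, q_T = (207 - q_C)/2.
Solving the pair: q_C = 409/3, q_T = 106/3.
Total output Q = 515/3, so price P = 375 - 515/3 = 610/3.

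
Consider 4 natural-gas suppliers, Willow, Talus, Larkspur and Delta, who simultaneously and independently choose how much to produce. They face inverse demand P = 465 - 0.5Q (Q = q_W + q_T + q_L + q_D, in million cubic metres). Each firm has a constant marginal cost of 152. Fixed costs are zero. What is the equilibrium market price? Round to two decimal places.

A representative firm's profit is π_i = q_i(465 - 0.5Q) - 152q_i.
First-order condition (treating rivals' output as given): 313 - q_i - (1/2)·Σ_{j≠i} q_j = 0.
With identical firms every q_j equals q_i, so Σ_{j≠i} q_j = 3q_i and 313 = (5/2)q_i, giving q_i = 626/5.
Total output Q = 500.8000, so price P = 465 - (1/2)·500.8000 = 1073/5.

214.60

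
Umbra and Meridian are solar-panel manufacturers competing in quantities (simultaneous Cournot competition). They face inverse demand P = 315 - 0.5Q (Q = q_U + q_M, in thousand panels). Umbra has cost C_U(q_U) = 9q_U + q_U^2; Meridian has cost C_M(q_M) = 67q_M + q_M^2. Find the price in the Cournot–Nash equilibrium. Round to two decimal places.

Umbra's profit: π_U = (315 - 0.5Q)q_U - (9q_U + q_U²). Setting ∂π_U/∂q_U = 0: 306 - 3q_U - (1/2)(q_M) = 0.
Meridian's first-order condition: 248 - 3q_M - (1/2)(q_U) = 0.
Rearranging gives the reaction functions q_U = (306 - (1/2)q_M)/3 and q_M = (248 - (1/2)q_U)/3.
Solving the pair: q_U = 90.7429, q_M = 67.5429.
Total output Q = 1108/7, so price P = 315 - (1/2)·(1108/7) = 1651/7.

235.86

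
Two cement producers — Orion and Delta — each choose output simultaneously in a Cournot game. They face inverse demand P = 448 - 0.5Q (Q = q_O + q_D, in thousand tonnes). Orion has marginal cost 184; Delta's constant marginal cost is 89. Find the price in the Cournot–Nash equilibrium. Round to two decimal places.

240.33

Orion's profit: π_O = (448 - 0.5Q)q_O - (184q_O). Setting ∂π_O/∂q_O = 0: 264 - q_O - (1/2)(q_D) = 0.
Delta's first-order condition: 359 - q_D - (1/2)(q_O) = 0.
Rearranging gives the reaction functions q_O = (264 - (1/2)q_D) and q_D = (359 - (1/2)q_O).
Solving the pair: q_O = 338/3, q_D = 908/3.
Total output Q = 1246/3, so price P = 448 - (1/2)·(1246/3) = 721/3.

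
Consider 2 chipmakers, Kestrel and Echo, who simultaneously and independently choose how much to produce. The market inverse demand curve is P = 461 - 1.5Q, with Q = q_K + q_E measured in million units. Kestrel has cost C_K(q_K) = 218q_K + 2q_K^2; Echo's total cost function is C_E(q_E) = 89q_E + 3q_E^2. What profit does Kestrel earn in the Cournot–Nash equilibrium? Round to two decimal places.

Kestrel's profit: π_K = (461 - 1.5Q)q_K - (218q_K + 2q_K²). Setting ∂π_K/∂q_K = 0: 243 - 7q_K - (3/2)(q_E) = 0.
Echo's first-order condition: 372 - 9q_E - (3/2)(q_K) = 0.
So q_K = (243 - (3/2)q_E)/7 and q_E = (372 - (3/2)q_K)/9.
Solving the pair: q_K = 724/27, q_E = 36.8642.
Price P = 461 - (3/2)·63.6790 = 365.4815.
Kestrel's profit: 365.4815·(724/27) - 218·(724/27) - 2(724/27)² = 2516.6200.

2516.62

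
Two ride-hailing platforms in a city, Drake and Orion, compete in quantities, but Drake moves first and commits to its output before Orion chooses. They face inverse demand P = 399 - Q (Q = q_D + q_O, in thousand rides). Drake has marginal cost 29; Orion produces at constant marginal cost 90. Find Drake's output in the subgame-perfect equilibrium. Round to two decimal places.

Solve by backward induction. Given q_D, the follower Orion maximises π_O = (399 - q_D - q_O)q_O - 90q_O.
∂π_O/∂q_O = 309 - q_D - 2q_O = 0 gives the reaction function q_O = (309 - q_D)/2.
The leader anticipates this reaction. Substituting into P = 399 - Q gives P = 489/2 - (1/2)q_D, so π_D = (489/2 - (1/2)q_D)q_D - 29q_D.
The leader's first-order condition 431/2 - q_D = 0 yields q_D = 431/2.
Then q_O = (309 - 431/2)/2 = 187/4.

215.50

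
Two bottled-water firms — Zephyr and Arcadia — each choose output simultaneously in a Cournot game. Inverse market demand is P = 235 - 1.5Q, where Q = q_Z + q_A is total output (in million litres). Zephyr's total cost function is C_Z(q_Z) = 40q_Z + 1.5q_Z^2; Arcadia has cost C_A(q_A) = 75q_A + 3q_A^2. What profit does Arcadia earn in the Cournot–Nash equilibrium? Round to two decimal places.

748.68

Zephyr's profit: π_Z = (235 - 1.5Q)q_Z - (40q_Z + (3/2)q_Z²). Setting ∂π_Z/∂q_Z = 0: 195 - 6q_Z - (3/2)(q_A) = 0.
Arcadia's first-order condition: 160 - 9q_A - (3/2)(q_Z) = 0.
Best responses: q_Z = (195 - (3/2)q_A)/6, q_A = (160 - (3/2)q_Z)/9.
Solving the pair: q_Z = 29.2754, q_A = 890/69.
Price P = 235 - (3/2)·(970/23) = 171.7391.
Arcadia's profit: 171.7391·(890/69) - 75·(890/69) - 3(890/69)² = 748.6767.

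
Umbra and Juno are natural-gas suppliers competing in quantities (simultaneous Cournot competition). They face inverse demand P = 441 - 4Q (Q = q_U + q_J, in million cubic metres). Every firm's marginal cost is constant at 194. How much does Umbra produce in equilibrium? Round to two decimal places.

20.58

A representative firm's profit is π_i = q_i(441 - 4Q) - 194q_i.
Setting ∂π_i/∂q_i = 0 with rivals' quantities fixed: 247 - 8q_i - 4q_j = 0.
By symmetry each firm produces the same amount; substituting q_j = q_i yields q_i = 247/12.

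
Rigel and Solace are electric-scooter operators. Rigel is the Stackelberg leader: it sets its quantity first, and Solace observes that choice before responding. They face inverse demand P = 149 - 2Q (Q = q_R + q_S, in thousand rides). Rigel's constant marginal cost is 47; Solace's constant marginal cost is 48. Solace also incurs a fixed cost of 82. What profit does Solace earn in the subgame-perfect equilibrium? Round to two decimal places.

224.28

The follower Solace best-responds to any q_R: π_S = (149 - 2Q)q_S - 48q_S.
Setting the follower's marginal profit to zero, 101 - 2q_R - 4q_S = 0, i.e. q_S = (101 - 2q_R)/4.
Rigel substitutes q_S(q_R) into its own profit: π_R = q_R(149 - 2q_R - (101 - 2q_R)/2) - 47q_R = (197/2 - q_R)q_R - 47q_R.
The leader's first-order condition 103/2 - 2q_R = 0 yields q_R = 103/4.
Then q_S = (101 - 2·(103/4))/4 = 99/8.
Price P = 149 - 2·(305/8) = 291/4.
Solace's profit: (291/4 - 48)·(99/8) - 82 = 224.2813.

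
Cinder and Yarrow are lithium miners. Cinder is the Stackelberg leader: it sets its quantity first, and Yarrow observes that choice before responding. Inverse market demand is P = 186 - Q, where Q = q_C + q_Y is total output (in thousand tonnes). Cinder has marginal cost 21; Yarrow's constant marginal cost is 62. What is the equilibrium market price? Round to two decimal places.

The follower Yarrow best-responds to any q_C: π_Y = (186 - Q)q_Y - 62q_Y.
Setting the follower's marginal profit to zero, 124 - q_C - 2q_Y = 0, i.e. q_Y = (124 - q_C)/2.
Cinder substitutes q_Y(q_C) into its own profit: π_C = q_C(186 - q_C - (124 - q_C)/2) - 21q_C = (124 - (1/2)q_C)q_C - 21q_C.
Maximising: ∂π_C/∂q_C = 103 - q_C = 0, giving q_C = 103.
Then q_Y = (124 - 103)/2 = 21/2.
Total output Q = 227/2, so price P = 186 - 227/2 = 145/2.

72.50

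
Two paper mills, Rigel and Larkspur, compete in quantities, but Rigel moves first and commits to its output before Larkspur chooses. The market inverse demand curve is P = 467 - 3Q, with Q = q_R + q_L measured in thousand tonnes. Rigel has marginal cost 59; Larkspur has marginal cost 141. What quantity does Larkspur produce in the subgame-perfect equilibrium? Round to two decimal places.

13.50

The follower Larkspur best-responds to any q_R: π_L = (467 - 3Q)q_L - 141q_L.
Setting the follower's marginal profit to zero, 326 - 3q_R - 6q_L = 0, i.e. q_L = (326 - 3q_R)/6.
Rigel substitutes q_L(q_R) into its own profit: π_R = q_R(467 - 3q_R - (326 - 3q_R)/2) - 59q_R = (304 - (3/2)q_R)q_R - 59q_R.
Leader FOC: 245 - 3q_R = 0, so q_R = 245/3.
Then q_L = (326 - 3·(245/3))/6 = 27/2.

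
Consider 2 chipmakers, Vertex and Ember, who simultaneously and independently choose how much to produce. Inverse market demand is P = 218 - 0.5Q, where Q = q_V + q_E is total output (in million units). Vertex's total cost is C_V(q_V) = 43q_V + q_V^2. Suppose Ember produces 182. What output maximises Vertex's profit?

With the rival's output fixed at 182, Vertex's profit is π_V = (218 - (1/2)·182 - (1/2)q_V)q_V - (43q_V + q_V²) = (127 - (1/2)q_V)q_V - (43q_V + q_V²).
∂π_V/∂q_V = 84 - 3q_V = 0, so q_V = 28.

28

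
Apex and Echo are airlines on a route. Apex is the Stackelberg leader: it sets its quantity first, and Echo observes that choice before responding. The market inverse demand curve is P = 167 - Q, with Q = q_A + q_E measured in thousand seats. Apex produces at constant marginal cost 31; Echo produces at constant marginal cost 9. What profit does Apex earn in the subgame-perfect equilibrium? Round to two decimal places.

The follower Echo best-responds to any q_A: π_E = (167 - Q)q_E - 9q_E.
∂π_E/∂q_E = 158 - q_A - 2q_E = 0 gives the reaction function q_E = (158 - q_A)/2.
Apex substitutes q_E(q_A) into its own profit: π_A = q_A(167 - q_A - (158 - q_A)/2) - 31q_A = (88 - (1/2)q_A)q_A - 31q_A.
Leader FOC: 57 - q_A = 0, so q_A = 57.
Then q_E = (158 - 57)/2 = 101/2.
Price P = 167 - 215/2 = 119/2.
Apex's profit: (119/2 - 31)·57 = 1624.5000.

1624.50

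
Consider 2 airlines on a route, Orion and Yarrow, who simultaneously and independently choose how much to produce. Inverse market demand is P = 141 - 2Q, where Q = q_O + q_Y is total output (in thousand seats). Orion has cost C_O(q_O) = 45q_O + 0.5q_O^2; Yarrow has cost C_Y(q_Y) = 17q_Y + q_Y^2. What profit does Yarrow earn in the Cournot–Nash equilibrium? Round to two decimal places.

812.95

Orion's profit: π_O = (141 - 2Q)q_O - (45q_O + (1/2)q_O²). Setting ∂π_O/∂q_O = 0: 96 - 5q_O - 2(q_Y) = 0.
Yarrow's profit: π_Y = (141 - 2Q)q_Y - (17q_Y + q_Y²). Setting ∂π_Y/∂q_Y = 0: 124 - 6q_Y - 2(q_O) = 0.
Best responses: q_O = (96 - 2q_Y)/5, q_Y = (124 - 2q_O)/6.
Substituting one into the other gives q_O = 164/13 and q_Y = 214/13.
Price P = 141 - 2·(378/13) = 1077/13.
Yarrow's profit: (1077/13)·(214/13) - 17·(214/13) - (214/13)² = 812.9467.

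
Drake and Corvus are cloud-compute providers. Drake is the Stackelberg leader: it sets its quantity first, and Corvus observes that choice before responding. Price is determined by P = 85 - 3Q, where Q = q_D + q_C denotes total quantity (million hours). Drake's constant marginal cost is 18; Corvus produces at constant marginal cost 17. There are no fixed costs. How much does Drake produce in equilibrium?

Solve by backward induction. Given q_D, the follower Corvus maximises π_C = (85 - 3q_D - 3q_C)q_C - 17q_C.
Setting the follower's marginal profit to zero, 68 - 3q_D - 6q_C = 0, i.e. q_C = (68 - 3q_D)/6.
The leader anticipates this reaction. Substituting into P = 85 - 3Q gives P = 51 - (3/2)q_D, so π_D = (51 - (3/2)q_D)q_D - 18q_D.
Leader FOC: 33 - 3q_D = 0, so q_D = 11.
Then q_C = (68 - 3·11)/6 = 35/6.

11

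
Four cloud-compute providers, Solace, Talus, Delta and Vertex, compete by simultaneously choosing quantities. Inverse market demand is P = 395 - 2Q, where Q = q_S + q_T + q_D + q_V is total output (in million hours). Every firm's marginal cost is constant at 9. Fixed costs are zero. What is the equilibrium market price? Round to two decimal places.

A representative firm's profit is π_i = q_i(395 - 2Q) - 9q_i.
First-order condition (treating rivals' output as given): 386 - 4q_i - 2·Σ_{j≠i} q_j = 0.
By symmetry each firm produces the same amount; substituting Σ_{j≠i} q_j = 3q_i yields q_i = 386/10 = 193/5.
Total output Q = 772/5, so price P = 395 - 2·(772/5) = 431/5.

86.20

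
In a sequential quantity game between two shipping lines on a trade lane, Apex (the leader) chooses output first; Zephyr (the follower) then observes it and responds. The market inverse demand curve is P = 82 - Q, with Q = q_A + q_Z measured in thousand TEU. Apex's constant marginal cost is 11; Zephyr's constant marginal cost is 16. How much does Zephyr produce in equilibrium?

The follower Zephyr best-responds to any q_A: π_Z = (82 - Q)q_Z - 16q_Z.
Follower FOC: 66 - q_A - 2q_Z = 0, so q_Z(q_A) = (66 - q_A)/2.
The leader anticipates this reaction. Substituting into P = 82 - Q gives P = 49 - (1/2)q_A, so π_A = (49 - (1/2)q_A)q_A - 11q_A.
Maximising: ∂π_A/∂q_A = 38 - q_A = 0, giving q_A = 38.
Then q_Z = (66 - 38)/2 = 14.

14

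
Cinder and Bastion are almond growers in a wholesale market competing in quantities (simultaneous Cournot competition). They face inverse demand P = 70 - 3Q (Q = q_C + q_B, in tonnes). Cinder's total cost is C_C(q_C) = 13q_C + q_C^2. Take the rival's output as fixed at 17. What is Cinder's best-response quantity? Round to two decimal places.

0.75

With the rival's output fixed at 17, Cinder's profit is π_C = (70 - 3·17 - 3q_C)q_C - (13q_C + q_C²) = (19 - 3q_C)q_C - (13q_C + q_C²).
∂π_C/∂q_C = 6 - 8q_C = 0, so q_C = 3/4.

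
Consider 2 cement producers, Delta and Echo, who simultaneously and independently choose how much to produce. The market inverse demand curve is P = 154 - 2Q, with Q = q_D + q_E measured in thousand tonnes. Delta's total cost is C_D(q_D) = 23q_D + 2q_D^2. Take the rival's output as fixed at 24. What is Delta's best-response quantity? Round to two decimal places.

10.38

With the rival's output fixed at 24, Delta's profit is π_D = (154 - 2·24 - 2q_D)q_D - (23q_D + 2q_D²) = (106 - 2q_D)q_D - (23q_D + 2q_D²).
∂π_D/∂q_D = 83 - 8q_D = 0, so q_D = 83/8.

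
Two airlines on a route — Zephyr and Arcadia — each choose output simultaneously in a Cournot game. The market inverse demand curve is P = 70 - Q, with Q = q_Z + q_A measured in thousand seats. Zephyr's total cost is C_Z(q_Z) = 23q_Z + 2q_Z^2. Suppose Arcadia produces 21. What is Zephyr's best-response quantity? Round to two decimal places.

4.33

With the rival's output fixed at 21, Zephyr's profit is π_Z = (70 - 21 - q_Z)q_Z - (23q_Z + 2q_Z²) = (49 - q_Z)q_Z - (23q_Z + 2q_Z²).
∂π_Z/∂q_Z = 26 - 6q_Z = 0, so q_Z = 13/3.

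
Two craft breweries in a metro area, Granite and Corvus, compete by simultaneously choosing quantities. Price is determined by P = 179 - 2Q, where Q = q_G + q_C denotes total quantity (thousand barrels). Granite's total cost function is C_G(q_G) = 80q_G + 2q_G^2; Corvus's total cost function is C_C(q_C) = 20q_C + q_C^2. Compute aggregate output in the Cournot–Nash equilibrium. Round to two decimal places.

30.68

Granite's profit: π_G = (179 - 2Q)q_G - (80q_G + 2q_G²). Setting ∂π_G/∂q_G = 0: 99 - 8q_G - 2(q_C) = 0.
Corvus's profit: π_C = (179 - 2Q)q_C - (20q_C + q_C²). Setting ∂π_C/∂q_C = 0: 159 - 6q_C - 2(q_G) = 0.
So q_G = (99 - 2q_C)/8 and q_C = (159 - 2q_G)/6.
Substituting one into the other gives q_G = 69/11 and q_C = 537/22.
Total output Q = 69/11 + 537/22 = 675/22.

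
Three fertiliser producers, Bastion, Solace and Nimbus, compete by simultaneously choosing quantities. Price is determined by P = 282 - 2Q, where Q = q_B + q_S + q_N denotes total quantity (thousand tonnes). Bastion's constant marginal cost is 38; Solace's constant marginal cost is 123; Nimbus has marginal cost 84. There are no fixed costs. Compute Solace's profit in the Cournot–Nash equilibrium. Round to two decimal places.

Bastion's profit: π_B = (282 - 2Q)q_B - (38q_B). Setting ∂π_B/∂q_B = 0: 244 - 4q_B - 2(q_S + q_N) = 0.
Solace's profit: π_S = (282 - 2Q)q_S - (123q_S). Setting ∂π_S/∂q_S = 0: 159 - 4q_S - 2(q_B + q_N) = 0.
Nimbus's profit: π_N = (282 - 2Q)q_N - (84q_N). Setting ∂π_N/∂q_N = 0: 198 - 4q_N - 2(q_B + q_S) = 0.
Summing all 3 equations gives 601 − 8Q = 0, hence Q = 601/8.
Back-substituting: q_B = (244 − 601/4)/2 = 375/8, q_S = (159 − 601/4)/2 = 35/8, q_N = (198 − 601/4)/2 = 191/8.
Price P = 282 - 2·(601/8) = 527/4.
Solace's profit: (527/4 - 123)·(35/8) = 1225/32.

38.28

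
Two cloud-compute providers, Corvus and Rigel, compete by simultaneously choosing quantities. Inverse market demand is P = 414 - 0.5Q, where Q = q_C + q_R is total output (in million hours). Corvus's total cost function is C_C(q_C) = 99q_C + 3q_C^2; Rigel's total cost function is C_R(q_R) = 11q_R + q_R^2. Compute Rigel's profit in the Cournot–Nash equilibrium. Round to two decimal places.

Corvus's profit: π_C = (414 - 0.5Q)q_C - (99q_C + 3q_C²). Setting ∂π_C/∂q_C = 0: 315 - 7q_C - (1/2)(q_R) = 0.
Rigel's first-order condition: 403 - 3q_R - (1/2)(q_C) = 0.
So q_C = (315 - (1/2)q_R)/7 and q_R = (403 - (1/2)q_C)/3.
Solving the pair: q_C = 35.8313, q_R = 128.3614.
Price P = 414 - (1/2)·164.1928 = 331.9036.
Rigel's profit: 331.9036·128.3614 - 11·128.3614 - 128.3614² = 24714.9911.

24714.99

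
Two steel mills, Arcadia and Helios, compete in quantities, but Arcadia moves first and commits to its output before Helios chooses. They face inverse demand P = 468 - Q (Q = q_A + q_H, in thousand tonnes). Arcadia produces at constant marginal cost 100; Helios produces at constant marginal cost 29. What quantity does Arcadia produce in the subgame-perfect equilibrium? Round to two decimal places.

148.50

The follower Helios best-responds to any q_A: π_H = (468 - Q)q_H - 29q_H.
Setting the follower's marginal profit to zero, 439 - q_A - 2q_H = 0, i.e. q_H = (439 - q_A)/2.
The leader anticipates this reaction. Substituting into P = 468 - Q gives P = 497/2 - (1/2)q_A, so π_A = (497/2 - (1/2)q_A)q_A - 100q_A.
Leader FOC: 297/2 - q_A = 0, so q_A = 297/2.
Then q_H = (439 - 297/2)/2 = 581/4.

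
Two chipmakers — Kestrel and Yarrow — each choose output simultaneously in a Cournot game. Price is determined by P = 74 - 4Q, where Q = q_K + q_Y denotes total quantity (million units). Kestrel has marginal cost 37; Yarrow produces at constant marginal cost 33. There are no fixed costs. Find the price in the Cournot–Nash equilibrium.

48

Kestrel's profit: π_K = (74 - 4Q)q_K - (37q_K). Setting ∂π_K/∂q_K = 0: 37 - 8q_K - 4(q_Y) = 0.
Yarrow's first-order condition: 41 - 8q_Y - 4(q_K) = 0.
So q_K = (37 - 4q_Y)/8 and q_Y = (41 - 4q_K)/8.
Substituting one into the other gives q_K = 11/4 and q_Y = 15/4.
Total output Q = 13/2, so price P = 74 - 4·(13/2) = 48.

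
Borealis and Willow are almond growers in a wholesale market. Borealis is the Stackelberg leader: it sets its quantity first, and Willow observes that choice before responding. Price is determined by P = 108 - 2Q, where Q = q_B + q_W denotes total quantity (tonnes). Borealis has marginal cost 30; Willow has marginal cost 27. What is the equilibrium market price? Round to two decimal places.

The follower Willow best-responds to any q_B: π_W = (108 - 2Q)q_W - 27q_W.
Setting the follower's marginal profit to zero, 81 - 2q_B - 4q_W = 0, i.e. q_W = (81 - 2q_B)/4.
The leader anticipates this reaction. Substituting into P = 108 - 2Q gives P = 135/2 - q_B, so π_B = (135/2 - q_B)q_B - 30q_B.
The leader's first-order condition 75/2 - 2q_B = 0 yields q_B = 75/4.
Then q_W = (81 - 2·(75/4))/4 = 87/8.
Total output Q = 237/8, so price P = 108 - 2·(237/8) = 195/4.

48.75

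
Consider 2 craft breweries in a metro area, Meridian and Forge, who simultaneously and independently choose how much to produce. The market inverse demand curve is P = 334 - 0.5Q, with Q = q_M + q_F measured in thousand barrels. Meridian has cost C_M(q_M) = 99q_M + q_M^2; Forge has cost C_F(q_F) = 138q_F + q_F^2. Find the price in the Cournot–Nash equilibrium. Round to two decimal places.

272.43

Meridian's profit: π_M = (334 - 0.5Q)q_M - (99q_M + q_M²). Setting ∂π_M/∂q_M = 0: 235 - 3q_M - (1/2)(q_F) = 0.
Forge's profit: π_F = (334 - 0.5Q)q_F - (138q_F + q_F²). Setting ∂π_F/∂q_F = 0: 196 - 3q_F - (1/2)(q_M) = 0.
Best responses: q_M = (235 - (1/2)q_F)/3, q_F = (196 - (1/2)q_M)/3.
Substituting one into the other gives q_M = 69.3714 and q_F = 1882/35.
Total output Q = 862/7, so price P = 334 - (1/2)·(862/7) = 1907/7.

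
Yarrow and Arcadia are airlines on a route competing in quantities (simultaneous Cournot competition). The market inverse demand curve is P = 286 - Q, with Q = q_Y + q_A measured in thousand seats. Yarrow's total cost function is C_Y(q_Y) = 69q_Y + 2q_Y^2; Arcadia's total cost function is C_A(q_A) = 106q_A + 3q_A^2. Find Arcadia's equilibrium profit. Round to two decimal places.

Yarrow's profit: π_Y = (286 - Q)q_Y - (69q_Y + 2q_Y²). Setting ∂π_Y/∂q_Y = 0: 217 - 6q_Y - (q_A) = 0.
Arcadia's first-order condition: 180 - 8q_A - (q_Y) = 0.
So q_Y = (217 - q_A)/6 and q_A = (180 - q_Y)/8.
Substituting one into the other gives q_Y = 1556/47 and q_A = 863/47.
Price P = 286 - 51.4681 = 234.5319.
Arcadia's profit: 234.5319·(863/47) - 106·(863/47) - 3(863/47)² = 1348.6084.

1348.61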